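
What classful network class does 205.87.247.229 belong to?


First octet: 205
Binary: 11001101
110xxxxx -> Class C (192-223)
Class C, default mask 255.255.255.0 (/24)


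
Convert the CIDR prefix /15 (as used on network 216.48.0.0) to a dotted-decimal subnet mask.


/15 means 15 network bits, 17 host bits
Binary: 11111111111111100000000000000000
Mask: 255.254.0.0


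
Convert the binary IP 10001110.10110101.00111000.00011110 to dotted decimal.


10001110 = 142
10110101 = 181
00111000 = 56
00011110 = 30
IP: 142.181.56.30


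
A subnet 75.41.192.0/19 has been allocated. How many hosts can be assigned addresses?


Host bits = 32 - 19 = 13
Total addresses = 2^13 = 8192
Usable = total - 2 (network and broadcast)
Usable hosts: 8190


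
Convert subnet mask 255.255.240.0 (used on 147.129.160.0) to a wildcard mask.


Subnet mask: 255.255.240.0
Wildcard = 255.255.255.255 - subnet mask
255 - 255 = 0
255 - 255 = 0
255 - 240 = 15
255 - 0 = 255
Wildcard: 0.0.15.255


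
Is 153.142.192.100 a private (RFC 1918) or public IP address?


RFC 1918 private ranges:
  10.0.0.0/8 (10.0.0.0 - 10.255.255.255)
  172.16.0.0/12 (172.16.0.0 - 172.31.255.255)
  192.168.0.0/16 (192.168.0.0 - 192.168.255.255)
Public (not in any RFC 1918 range)


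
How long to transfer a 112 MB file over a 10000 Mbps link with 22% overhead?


Effective throughput = 10000 * (1 - 22/100) = 7800 Mbps
File size in Mb = 112 * 8 = 896 Mb
Time = 896 / 7800
Time = 0.1149 seconds


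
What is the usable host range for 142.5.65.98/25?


Network: 142.5.65.0
Broadcast: 142.5.65.127
First usable = network + 1
Last usable = broadcast - 1
Range: 142.5.65.1 to 142.5.65.126


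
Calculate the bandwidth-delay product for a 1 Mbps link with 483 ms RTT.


BDP = bandwidth * RTT
= 1 Mbps * 483 ms
= 1 * 1e6 * 483 / 1000 bits
= 483000 bits
= 60375 bytes
= 58.96 KB
BDP = 483000 bits (60375 bytes)


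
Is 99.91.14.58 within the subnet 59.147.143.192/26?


Subnet network: 59.147.143.192
Test IP AND mask: 99.91.14.0
No, 99.91.14.58 is not in 59.147.143.192/26


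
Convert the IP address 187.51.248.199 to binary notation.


187 = 10111011
51 = 00110011
248 = 11111000
199 = 11000111
Binary: 10111011.00110011.11111000.11000111


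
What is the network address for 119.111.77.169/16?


IP:   01110111.01101111.01001101.10101001
Mask: 11111111.11111111.00000000.00000000
AND operation:
Net:  01110111.01101111.00000000.00000000
Network: 119.111.0.0/16


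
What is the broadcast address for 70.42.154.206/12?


Network: 70.32.0.0/12
Host bits = 20
Set all host bits to 1:
Broadcast: 70.47.255.255


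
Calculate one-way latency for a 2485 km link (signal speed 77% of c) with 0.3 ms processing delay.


Speed = 0.77 * 3e5 km/s = 231000 km/s
Propagation delay = 2485 / 231000 = 0.0108 s = 10.7576 ms
Processing delay = 0.3 ms
Total one-way latency = 11.0576 ms


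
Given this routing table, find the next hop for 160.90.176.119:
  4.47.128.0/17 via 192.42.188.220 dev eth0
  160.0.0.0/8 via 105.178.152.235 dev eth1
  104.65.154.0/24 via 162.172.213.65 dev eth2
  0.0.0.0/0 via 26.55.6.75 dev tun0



Longest prefix match for 160.90.176.119:
  /17 4.47.128.0: no
  /8 160.0.0.0: MATCH
  /24 104.65.154.0: no
  /0 0.0.0.0: MATCH
Selected: next-hop 105.178.152.235 via eth1 (matched /8)


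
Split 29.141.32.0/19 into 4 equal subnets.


New prefix = 19 + 2 = 21
Each subnet has 2048 addresses
  29.141.32.0/21
  29.141.40.0/21
  29.141.48.0/21
  29.141.56.0/21
Subnets: 29.141.32.0/21, 29.141.40.0/21, 29.141.48.0/21, 29.141.56.0/21


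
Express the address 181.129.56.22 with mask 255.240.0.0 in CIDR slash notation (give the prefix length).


Binary: 11111111.11110000.00000000.00000000
Count leading 1s
Prefix: /12


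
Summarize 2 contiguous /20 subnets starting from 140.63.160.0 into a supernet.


Original prefix: /20
Number of subnets: 2 = 2^1
New prefix = 20 - 1 = 19
Supernet: 140.63.160.0/19


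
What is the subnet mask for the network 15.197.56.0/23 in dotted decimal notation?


/23 means 23 network bits, 9 host bits
Binary: 11111111111111111111111000000000
Mask: 255.255.254.0


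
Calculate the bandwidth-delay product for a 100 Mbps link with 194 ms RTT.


BDP = bandwidth * RTT
= 100 Mbps * 194 ms
= 100 * 1e6 * 194 / 1000 bits
= 19400000 bits
= 2425000 bytes
= 2368.1641 KB
BDP = 19400000 bits (2425000 bytes)


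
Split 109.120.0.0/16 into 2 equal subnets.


New prefix = 16 + 1 = 17
Each subnet has 32768 addresses
  109.120.0.0/17
  109.120.128.0/17
Subnets: 109.120.0.0/17, 109.120.128.0/17


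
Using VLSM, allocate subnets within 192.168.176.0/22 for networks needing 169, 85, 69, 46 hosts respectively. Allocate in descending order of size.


169 hosts -> /24 (254 usable): 192.168.176.0/24
85 hosts -> /25 (126 usable): 192.168.177.0/25
69 hosts -> /25 (126 usable): 192.168.177.128/25
46 hosts -> /26 (62 usable): 192.168.178.0/26
Allocation: 192.168.176.0/24 (169 hosts, 254 usable); 192.168.177.0/25 (85 hosts, 126 usable); 192.168.177.128/25 (69 hosts, 126 usable); 192.168.178.0/26 (46 hosts, 62 usable)


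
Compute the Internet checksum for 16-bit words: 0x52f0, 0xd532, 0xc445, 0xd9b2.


Sum all words (with carry folding):
+ 0x52f0 = 0x52f0
+ 0xd532 = 0x2823
+ 0xc445 = 0xec68
+ 0xd9b2 = 0xc61b
One's complement: ~0xc61b
Checksum = 0x39e4


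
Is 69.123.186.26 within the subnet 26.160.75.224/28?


Subnet network: 26.160.75.224
Test IP AND mask: 69.123.186.16
No, 69.123.186.26 is not in 26.160.75.224/28


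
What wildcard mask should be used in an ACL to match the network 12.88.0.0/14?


Subnet mask: 255.252.0.0
Wildcard = 255.255.255.255 - subnet mask
255 - 255 = 0
255 - 252 = 3
255 - 0 = 255
255 - 0 = 255
Wildcard: 0.3.255.255


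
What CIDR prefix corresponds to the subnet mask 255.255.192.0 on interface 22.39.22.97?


Binary: 11111111.11111111.11000000.00000000
Count leading 1s
Prefix: /18


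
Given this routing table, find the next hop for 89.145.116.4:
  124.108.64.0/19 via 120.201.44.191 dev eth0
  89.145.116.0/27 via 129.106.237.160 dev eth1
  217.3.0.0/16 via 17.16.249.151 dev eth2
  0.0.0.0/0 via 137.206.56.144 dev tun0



Longest prefix match for 89.145.116.4:
  /19 124.108.64.0: no
  /27 89.145.116.0: MATCH
  /16 217.3.0.0: no
  /0 0.0.0.0: MATCH
Selected: next-hop 129.106.237.160 via eth1 (matched /27)


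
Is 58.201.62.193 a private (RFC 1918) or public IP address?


RFC 1918 private ranges:
  10.0.0.0/8 (10.0.0.0 - 10.255.255.255)
  172.16.0.0/12 (172.16.0.0 - 172.31.255.255)
  192.168.0.0/16 (192.168.0.0 - 192.168.255.255)
Public (not in any RFC 1918 range)


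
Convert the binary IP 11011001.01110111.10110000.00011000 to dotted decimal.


11011001 = 217
01110111 = 119
10110000 = 176
00011000 = 24
IP: 217.119.176.24


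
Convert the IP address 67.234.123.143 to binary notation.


67 = 01000011
234 = 11101010
123 = 01111011
143 = 10001111
Binary: 01000011.11101010.01111011.10001111


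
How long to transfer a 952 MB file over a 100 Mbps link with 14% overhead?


Effective throughput = 100 * (1 - 14/100) = 86 Mbps
File size in Mb = 952 * 8 = 7616 Mb
Time = 7616 / 86
Time = 88.5581 seconds


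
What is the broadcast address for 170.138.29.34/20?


Network: 170.138.16.0/20
Host bits = 12
Set all host bits to 1:
Broadcast: 170.138.31.255


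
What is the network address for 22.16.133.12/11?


IP:   00010110.00010000.10000101.00001100
Mask: 11111111.11100000.00000000.00000000
AND operation:
Net:  00010110.00000000.00000000.00000000
Network: 22.0.0.0/11


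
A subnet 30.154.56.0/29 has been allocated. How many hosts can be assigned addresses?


Host bits = 32 - 29 = 3
Total addresses = 2^3 = 8
Usable = total - 2 (network and broadcast)
Usable hosts: 6


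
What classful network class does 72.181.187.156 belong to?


First octet: 72
Binary: 01001000
0xxxxxxx -> Class A (1-126)
Class A, default mask 255.0.0.0 (/8)


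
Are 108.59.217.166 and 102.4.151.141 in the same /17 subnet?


Mask: 255.255.128.0
108.59.217.166 AND mask = 108.59.128.0
102.4.151.141 AND mask = 102.4.128.0
No, different subnets (108.59.128.0 vs 102.4.128.0)


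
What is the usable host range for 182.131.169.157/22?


Network: 182.131.168.0
Broadcast: 182.131.171.255
First usable = network + 1
Last usable = broadcast - 1
Range: 182.131.168.1 to 182.131.171.254


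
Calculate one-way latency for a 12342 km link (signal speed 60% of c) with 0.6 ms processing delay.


Speed = 0.6 * 3e5 km/s = 180000 km/s
Propagation delay = 12342 / 180000 = 0.0686 s = 68.5667 ms
Processing delay = 0.6 ms
Total one-way latency = 69.1667 ms


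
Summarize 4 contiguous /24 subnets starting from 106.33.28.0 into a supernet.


Original prefix: /24
Number of subnets: 4 = 2^2
New prefix = 24 - 2 = 22
Supernet: 106.33.28.0/22


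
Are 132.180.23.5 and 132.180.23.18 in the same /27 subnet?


Mask: 255.255.255.224
132.180.23.5 AND mask = 132.180.23.0
132.180.23.18 AND mask = 132.180.23.0
Yes, same subnet (132.180.23.0)


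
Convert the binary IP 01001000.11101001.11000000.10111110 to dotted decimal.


01001000 = 72
11101001 = 233
11000000 = 192
10111110 = 190
IP: 72.233.192.190


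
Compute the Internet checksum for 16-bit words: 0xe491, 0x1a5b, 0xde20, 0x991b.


Sum all words (with carry folding):
+ 0xe491 = 0xe491
+ 0x1a5b = 0xfeec
+ 0xde20 = 0xdd0d
+ 0x991b = 0x7629
One's complement: ~0x7629
Checksum = 0x89d6


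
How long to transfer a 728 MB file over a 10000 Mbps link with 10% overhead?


Effective throughput = 10000 * (1 - 10/100) = 9000 Mbps
File size in Mb = 728 * 8 = 5824 Mb
Time = 5824 / 9000
Time = 0.6471 seconds


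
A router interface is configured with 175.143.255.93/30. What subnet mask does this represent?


/30 means 30 network bits, 2 host bits
Binary: 11111111111111111111111111111100
Mask: 255.255.255.252


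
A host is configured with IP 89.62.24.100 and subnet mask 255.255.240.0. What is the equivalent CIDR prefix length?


Binary: 11111111.11111111.11110000.00000000
Count leading 1s
Prefix: /20


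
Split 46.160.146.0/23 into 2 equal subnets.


New prefix = 23 + 1 = 24
Each subnet has 256 addresses
  46.160.146.0/24
  46.160.147.0/24
Subnets: 46.160.146.0/24, 46.160.147.0/24


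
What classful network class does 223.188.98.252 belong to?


First octet: 223
Binary: 11011111
110xxxxx -> Class C (192-223)
Class C, default mask 255.255.255.0 (/24)


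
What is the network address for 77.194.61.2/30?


IP:   01001101.11000010.00111101.00000010
Mask: 11111111.11111111.11111111.11111100
AND operation:
Net:  01001101.11000010.00111101.00000000
Network: 77.194.61.0/30


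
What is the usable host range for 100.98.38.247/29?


Network: 100.98.38.240
Broadcast: 100.98.38.247
First usable = network + 1
Last usable = broadcast - 1
Range: 100.98.38.241 to 100.98.38.246


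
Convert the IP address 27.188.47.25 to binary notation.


27 = 00011011
188 = 10111100
47 = 00101111
25 = 00011001
Binary: 00011011.10111100.00101111.00011001


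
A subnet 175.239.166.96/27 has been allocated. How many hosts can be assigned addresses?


Host bits = 32 - 27 = 5
Total addresses = 2^5 = 32
Usable = total - 2 (network and broadcast)
Usable hosts: 30


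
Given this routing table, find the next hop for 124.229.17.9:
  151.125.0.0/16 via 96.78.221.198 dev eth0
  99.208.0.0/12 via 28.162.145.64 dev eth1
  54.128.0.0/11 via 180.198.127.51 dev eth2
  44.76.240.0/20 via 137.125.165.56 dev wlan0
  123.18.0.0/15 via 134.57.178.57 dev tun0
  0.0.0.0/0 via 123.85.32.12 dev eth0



Longest prefix match for 124.229.17.9:
  /16 151.125.0.0: no
  /12 99.208.0.0: no
  /11 54.128.0.0: no
  /20 44.76.240.0: no
  /15 123.18.0.0: no
  /0 0.0.0.0: MATCH
Selected: next-hop 123.85.32.12 via eth0 (matched /0)


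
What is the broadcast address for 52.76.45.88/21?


Network: 52.76.40.0/21
Host bits = 11
Set all host bits to 1:
Broadcast: 52.76.47.255


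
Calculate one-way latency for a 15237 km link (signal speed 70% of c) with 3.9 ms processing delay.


Speed = 0.7 * 3e5 km/s = 210000 km/s
Propagation delay = 15237 / 210000 = 0.0726 s = 72.5571 ms
Processing delay = 3.9 ms
Total one-way latency = 76.4571 ms


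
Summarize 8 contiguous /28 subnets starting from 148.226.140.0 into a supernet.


Original prefix: /28
Number of subnets: 8 = 2^3
New prefix = 28 - 3 = 25
Supernet: 148.226.140.0/25


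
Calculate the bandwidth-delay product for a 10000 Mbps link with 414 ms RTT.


BDP = bandwidth * RTT
= 10000 Mbps * 414 ms
= 10000 * 1e6 * 414 / 1000 bits
= 4140000000 bits
= 517500000 bytes
= 505371.0938 KB
BDP = 4140000000 bits (517500000 bytes)


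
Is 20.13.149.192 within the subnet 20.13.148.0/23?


Subnet network: 20.13.148.0
Test IP AND mask: 20.13.148.0
Yes, 20.13.149.192 is in 20.13.148.0/23


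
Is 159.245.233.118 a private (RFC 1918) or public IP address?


RFC 1918 private ranges:
  10.0.0.0/8 (10.0.0.0 - 10.255.255.255)
  172.16.0.0/12 (172.16.0.0 - 172.31.255.255)
  192.168.0.0/16 (192.168.0.0 - 192.168.255.255)
Public (not in any RFC 1918 range)


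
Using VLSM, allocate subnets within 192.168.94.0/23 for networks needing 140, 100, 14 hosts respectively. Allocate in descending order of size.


140 hosts -> /24 (254 usable): 192.168.94.0/24
100 hosts -> /25 (126 usable): 192.168.95.0/25
14 hosts -> /28 (14 usable): 192.168.95.128/28
Allocation: 192.168.94.0/24 (140 hosts, 254 usable); 192.168.95.0/25 (100 hosts, 126 usable); 192.168.95.128/28 (14 hosts, 14 usable)


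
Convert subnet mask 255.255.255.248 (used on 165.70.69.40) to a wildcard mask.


Subnet mask: 255.255.255.248
Wildcard = 255.255.255.255 - subnet mask
255 - 255 = 0
255 - 255 = 0
255 - 255 = 0
255 - 248 = 7
Wildcard: 0.0.0.7


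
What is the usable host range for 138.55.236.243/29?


Network: 138.55.236.240
Broadcast: 138.55.236.247
First usable = network + 1
Last usable = broadcast - 1
Range: 138.55.236.241 to 138.55.236.246


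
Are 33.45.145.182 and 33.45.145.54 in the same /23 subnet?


Mask: 255.255.254.0
33.45.145.182 AND mask = 33.45.144.0
33.45.145.54 AND mask = 33.45.144.0
Yes, same subnet (33.45.144.0)


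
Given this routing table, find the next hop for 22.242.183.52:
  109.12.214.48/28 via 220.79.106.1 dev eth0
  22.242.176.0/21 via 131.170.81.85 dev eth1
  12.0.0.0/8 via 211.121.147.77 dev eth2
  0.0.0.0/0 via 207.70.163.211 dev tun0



Longest prefix match for 22.242.183.52:
  /28 109.12.214.48: no
  /21 22.242.176.0: MATCH
  /8 12.0.0.0: no
  /0 0.0.0.0: MATCH
Selected: next-hop 131.170.81.85 via eth1 (matched /21)


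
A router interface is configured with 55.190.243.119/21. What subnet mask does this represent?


/21 means 21 network bits, 11 host bits
Binary: 11111111111111111111100000000000
Mask: 255.255.248.0


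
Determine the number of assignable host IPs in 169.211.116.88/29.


Host bits = 32 - 29 = 3
Total addresses = 2^3 = 8
Usable = total - 2 (network and broadcast)
Usable hosts: 6


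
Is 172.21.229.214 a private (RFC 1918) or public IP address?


RFC 1918 private ranges:
  10.0.0.0/8 (10.0.0.0 - 10.255.255.255)
  172.16.0.0/12 (172.16.0.0 - 172.31.255.255)
  192.168.0.0/16 (192.168.0.0 - 192.168.255.255)
Private (in 172.16.0.0/12)


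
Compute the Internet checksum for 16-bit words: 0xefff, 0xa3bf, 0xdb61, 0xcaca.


Sum all words (with carry folding):
+ 0xefff = 0xefff
+ 0xa3bf = 0x93bf
+ 0xdb61 = 0x6f21
+ 0xcaca = 0x39ec
One's complement: ~0x39ec
Checksum = 0xc613


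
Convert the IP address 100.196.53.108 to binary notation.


100 = 01100100
196 = 11000100
53 = 00110101
108 = 01101100
Binary: 01100100.11000100.00110101.01101100


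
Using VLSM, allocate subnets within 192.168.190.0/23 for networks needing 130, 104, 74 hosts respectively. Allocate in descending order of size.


130 hosts -> /24 (254 usable): 192.168.190.0/24
104 hosts -> /25 (126 usable): 192.168.191.0/25
74 hosts -> /25 (126 usable): 192.168.191.128/25
Allocation: 192.168.190.0/24 (130 hosts, 254 usable); 192.168.191.0/25 (104 hosts, 126 usable); 192.168.191.128/25 (74 hosts, 126 usable)


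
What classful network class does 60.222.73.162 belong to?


First octet: 60
Binary: 00111100
0xxxxxxx -> Class A (1-126)
Class A, default mask 255.0.0.0 (/8)


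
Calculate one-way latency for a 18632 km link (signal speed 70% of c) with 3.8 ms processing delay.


Speed = 0.7 * 3e5 km/s = 210000 km/s
Propagation delay = 18632 / 210000 = 0.0887 s = 88.7238 ms
Processing delay = 3.8 ms
Total one-way latency = 92.5238 ms


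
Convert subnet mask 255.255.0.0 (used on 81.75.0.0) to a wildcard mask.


Subnet mask: 255.255.0.0
Wildcard = 255.255.255.255 - subnet mask
255 - 255 = 0
255 - 255 = 0
255 - 0 = 255
255 - 0 = 255
Wildcard: 0.0.255.255


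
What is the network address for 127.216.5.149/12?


IP:   01111111.11011000.00000101.10010101
Mask: 11111111.11110000.00000000.00000000
AND operation:
Net:  01111111.11010000.00000000.00000000
Network: 127.208.0.0/12


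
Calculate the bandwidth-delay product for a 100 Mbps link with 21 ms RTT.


BDP = bandwidth * RTT
= 100 Mbps * 21 ms
= 100 * 1e6 * 21 / 1000 bits
= 2100000 bits
= 262500 bytes
= 256.3477 KB
BDP = 2100000 bits (262500 bytes)


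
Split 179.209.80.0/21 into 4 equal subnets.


New prefix = 21 + 2 = 23
Each subnet has 512 addresses
  179.209.80.0/23
  179.209.82.0/23
  179.209.84.0/23
  179.209.86.0/23
Subnets: 179.209.80.0/23, 179.209.82.0/23, 179.209.84.0/23, 179.209.86.0/23


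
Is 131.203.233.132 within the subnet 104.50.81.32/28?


Subnet network: 104.50.81.32
Test IP AND mask: 131.203.233.128
No, 131.203.233.132 is not in 104.50.81.32/28


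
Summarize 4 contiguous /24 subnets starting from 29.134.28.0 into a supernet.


Original prefix: /24
Number of subnets: 4 = 2^2
New prefix = 24 - 2 = 22
Supernet: 29.134.28.0/22


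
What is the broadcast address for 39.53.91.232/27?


Network: 39.53.91.224/27
Host bits = 5
Set all host bits to 1:
Broadcast: 39.53.91.255


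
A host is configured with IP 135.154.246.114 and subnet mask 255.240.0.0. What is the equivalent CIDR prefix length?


Binary: 11111111.11110000.00000000.00000000
Count leading 1s
Prefix: /12


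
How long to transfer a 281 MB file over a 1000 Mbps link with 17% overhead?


Effective throughput = 1000 * (1 - 17/100) = 830 Mbps
File size in Mb = 281 * 8 = 2248 Mb
Time = 2248 / 830
Time = 2.7084 seconds


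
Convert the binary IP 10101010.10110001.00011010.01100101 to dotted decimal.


10101010 = 170
10110001 = 177
00011010 = 26
01100101 = 101
IP: 170.177.26.101


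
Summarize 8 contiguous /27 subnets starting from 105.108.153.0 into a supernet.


Original prefix: /27
Number of subnets: 8 = 2^3
New prefix = 27 - 3 = 24
Supernet: 105.108.153.0/24


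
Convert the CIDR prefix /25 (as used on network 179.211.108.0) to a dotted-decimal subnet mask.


/25 means 25 network bits, 7 host bits
Binary: 11111111111111111111111110000000
Mask: 255.255.255.128


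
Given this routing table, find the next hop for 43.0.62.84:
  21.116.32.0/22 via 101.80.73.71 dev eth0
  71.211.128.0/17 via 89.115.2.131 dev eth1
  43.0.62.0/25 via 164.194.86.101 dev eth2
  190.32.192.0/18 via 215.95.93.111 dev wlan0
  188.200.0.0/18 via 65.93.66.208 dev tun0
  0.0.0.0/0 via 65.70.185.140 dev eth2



Longest prefix match for 43.0.62.84:
  /22 21.116.32.0: no
  /17 71.211.128.0: no
  /25 43.0.62.0: MATCH
  /18 190.32.192.0: no
  /18 188.200.0.0: no
  /0 0.0.0.0: MATCH
Selected: next-hop 164.194.86.101 via eth2 (matched /25)


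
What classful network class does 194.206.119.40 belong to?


First octet: 194
Binary: 11000010
110xxxxx -> Class C (192-223)
Class C, default mask 255.255.255.0 (/24)


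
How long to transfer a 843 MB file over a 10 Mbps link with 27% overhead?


Effective throughput = 10 * (1 - 27/100) = 7.3 Mbps
File size in Mb = 843 * 8 = 6744 Mb
Time = 6744 / 7.3
Time = 923.8356 seconds


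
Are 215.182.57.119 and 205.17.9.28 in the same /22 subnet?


Mask: 255.255.252.0
215.182.57.119 AND mask = 215.182.56.0
205.17.9.28 AND mask = 205.17.8.0
No, different subnets (215.182.56.0 vs 205.17.8.0)


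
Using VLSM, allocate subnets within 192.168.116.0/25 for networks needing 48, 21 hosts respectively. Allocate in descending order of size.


48 hosts -> /26 (62 usable): 192.168.116.0/26
21 hosts -> /27 (30 usable): 192.168.116.64/27
Allocation: 192.168.116.0/26 (48 hosts, 62 usable); 192.168.116.64/27 (21 hosts, 30 usable)


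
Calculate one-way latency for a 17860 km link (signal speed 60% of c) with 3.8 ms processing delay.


Speed = 0.6 * 3e5 km/s = 180000 km/s
Propagation delay = 17860 / 180000 = 0.0992 s = 99.2222 ms
Processing delay = 3.8 ms
Total one-way latency = 103.0222 ms


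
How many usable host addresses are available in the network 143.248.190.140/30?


Host bits = 32 - 30 = 2
Total addresses = 2^2 = 4
Usable = total - 2 (network and broadcast)
Usable hosts: 2


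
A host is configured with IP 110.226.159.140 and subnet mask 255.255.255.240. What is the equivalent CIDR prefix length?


Binary: 11111111.11111111.11111111.11110000
Count leading 1s
Prefix: /28


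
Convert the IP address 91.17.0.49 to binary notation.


91 = 01011011
17 = 00010001
0 = 00000000
49 = 00110001
Binary: 01011011.00010001.00000000.00110001


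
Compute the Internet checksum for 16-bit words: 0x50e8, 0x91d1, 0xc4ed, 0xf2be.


Sum all words (with carry folding):
+ 0x50e8 = 0x50e8
+ 0x91d1 = 0xe2b9
+ 0xc4ed = 0xa7a7
+ 0xf2be = 0x9a66
One's complement: ~0x9a66
Checksum = 0x6599


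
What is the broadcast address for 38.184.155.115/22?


Network: 38.184.152.0/22
Host bits = 10
Set all host bits to 1:
Broadcast: 38.184.155.255


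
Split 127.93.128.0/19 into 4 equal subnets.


New prefix = 19 + 2 = 21
Each subnet has 2048 addresses
  127.93.128.0/21
  127.93.136.0/21
  127.93.144.0/21
  127.93.152.0/21
Subnets: 127.93.128.0/21, 127.93.136.0/21, 127.93.144.0/21, 127.93.152.0/21


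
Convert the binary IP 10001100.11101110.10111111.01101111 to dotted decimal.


10001100 = 140
11101110 = 238
10111111 = 191
01101111 = 111
IP: 140.238.191.111


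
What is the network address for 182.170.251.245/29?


IP:   10110110.10101010.11111011.11110101
Mask: 11111111.11111111.11111111.11111000
AND operation:
Net:  10110110.10101010.11111011.11110000
Network: 182.170.251.240/29


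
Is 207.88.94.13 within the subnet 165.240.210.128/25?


Subnet network: 165.240.210.128
Test IP AND mask: 207.88.94.0
No, 207.88.94.13 is not in 165.240.210.128/25


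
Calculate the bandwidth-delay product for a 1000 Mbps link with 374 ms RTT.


BDP = bandwidth * RTT
= 1000 Mbps * 374 ms
= 1000 * 1e6 * 374 / 1000 bits
= 374000000 bits
= 46750000 bytes
= 45654.2969 KB
BDP = 374000000 bits (46750000 bytes)


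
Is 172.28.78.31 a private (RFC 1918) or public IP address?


RFC 1918 private ranges:
  10.0.0.0/8 (10.0.0.0 - 10.255.255.255)
  172.16.0.0/12 (172.16.0.0 - 172.31.255.255)
  192.168.0.0/16 (192.168.0.0 - 192.168.255.255)
Private (in 172.16.0.0/12)


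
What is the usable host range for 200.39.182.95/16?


Network: 200.39.0.0
Broadcast: 200.39.255.255
First usable = network + 1
Last usable = broadcast - 1
Range: 200.39.0.1 to 200.39.255.254


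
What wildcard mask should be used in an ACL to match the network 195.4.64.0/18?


Subnet mask: 255.255.192.0
Wildcard = 255.255.255.255 - subnet mask
255 - 255 = 0
255 - 255 = 0
255 - 192 = 63
255 - 0 = 255
Wildcard: 0.0.63.255


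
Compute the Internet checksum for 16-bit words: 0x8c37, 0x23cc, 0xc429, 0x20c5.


Sum all words (with carry folding):
+ 0x8c37 = 0x8c37
+ 0x23cc = 0xb003
+ 0xc429 = 0x742d
+ 0x20c5 = 0x94f2
One's complement: ~0x94f2
Checksum = 0x6b0d


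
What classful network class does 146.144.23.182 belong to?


First octet: 146
Binary: 10010010
10xxxxxx -> Class B (128-191)
Class B, default mask 255.255.0.0 (/16)


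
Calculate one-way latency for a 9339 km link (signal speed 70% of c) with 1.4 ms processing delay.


Speed = 0.7 * 3e5 km/s = 210000 km/s
Propagation delay = 9339 / 210000 = 0.0445 s = 44.4714 ms
Processing delay = 1.4 ms
Total one-way latency = 45.8714 ms


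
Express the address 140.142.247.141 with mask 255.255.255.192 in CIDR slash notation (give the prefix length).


Binary: 11111111.11111111.11111111.11000000
Count leading 1s
Prefix: /26


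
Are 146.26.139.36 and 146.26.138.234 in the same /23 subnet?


Mask: 255.255.254.0
146.26.139.36 AND mask = 146.26.138.0
146.26.138.234 AND mask = 146.26.138.0
Yes, same subnet (146.26.138.0)


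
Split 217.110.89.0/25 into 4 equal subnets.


New prefix = 25 + 2 = 27
Each subnet has 32 addresses
  217.110.89.0/27
  217.110.89.32/27
  217.110.89.64/27
  217.110.89.96/27
Subnets: 217.110.89.0/27, 217.110.89.32/27, 217.110.89.64/27, 217.110.89.96/27


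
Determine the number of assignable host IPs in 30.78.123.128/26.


Host bits = 32 - 26 = 6
Total addresses = 2^6 = 64
Usable = total - 2 (network and broadcast)
Usable hosts: 62


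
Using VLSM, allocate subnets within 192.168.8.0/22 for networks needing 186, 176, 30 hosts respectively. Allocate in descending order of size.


186 hosts -> /24 (254 usable): 192.168.8.0/24
176 hosts -> /24 (254 usable): 192.168.9.0/24
30 hosts -> /27 (30 usable): 192.168.10.0/27
Allocation: 192.168.8.0/24 (186 hosts, 254 usable); 192.168.9.0/24 (176 hosts, 254 usable); 192.168.10.0/27 (30 hosts, 30 usable)


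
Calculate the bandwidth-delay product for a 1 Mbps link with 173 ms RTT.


BDP = bandwidth * RTT
= 1 Mbps * 173 ms
= 1 * 1e6 * 173 / 1000 bits
= 173000 bits
= 21625 bytes
= 21.1182 KB
BDP = 173000 bits (21625 bytes)


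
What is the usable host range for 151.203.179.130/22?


Network: 151.203.176.0
Broadcast: 151.203.179.255
First usable = network + 1
Last usable = broadcast - 1
Range: 151.203.176.1 to 151.203.179.254


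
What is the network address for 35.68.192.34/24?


IP:   00100011.01000100.11000000.00100010
Mask: 11111111.11111111.11111111.00000000
AND operation:
Net:  00100011.01000100.11000000.00000000
Network: 35.68.192.0/24


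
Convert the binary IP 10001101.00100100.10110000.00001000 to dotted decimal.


10001101 = 141
00100100 = 36
10110000 = 176
00001000 = 8
IP: 141.36.176.8


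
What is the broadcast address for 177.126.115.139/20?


Network: 177.126.112.0/20
Host bits = 12
Set all host bits to 1:
Broadcast: 177.126.127.255


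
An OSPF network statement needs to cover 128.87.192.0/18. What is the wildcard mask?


Subnet mask: 255.255.192.0
Wildcard = 255.255.255.255 - subnet mask
255 - 255 = 0
255 - 255 = 0
255 - 192 = 63
255 - 0 = 255
Wildcard: 0.0.63.255


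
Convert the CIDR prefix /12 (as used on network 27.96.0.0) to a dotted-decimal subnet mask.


/12 means 12 network bits, 20 host bits
Binary: 11111111111100000000000000000000
Mask: 255.240.0.0


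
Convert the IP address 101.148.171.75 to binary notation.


101 = 01100101
148 = 10010100
171 = 10101011
75 = 01001011
Binary: 01100101.10010100.10101011.01001011


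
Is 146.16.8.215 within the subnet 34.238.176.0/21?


Subnet network: 34.238.176.0
Test IP AND mask: 146.16.8.0
No, 146.16.8.215 is not in 34.238.176.0/21


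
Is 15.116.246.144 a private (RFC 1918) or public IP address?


RFC 1918 private ranges:
  10.0.0.0/8 (10.0.0.0 - 10.255.255.255)
  172.16.0.0/12 (172.16.0.0 - 172.31.255.255)
  192.168.0.0/16 (192.168.0.0 - 192.168.255.255)
Public (not in any RFC 1918 range)


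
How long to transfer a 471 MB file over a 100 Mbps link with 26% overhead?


Effective throughput = 100 * (1 - 26/100) = 74 Mbps
File size in Mb = 471 * 8 = 3768 Mb
Time = 3768 / 74
Time = 50.9189 seconds


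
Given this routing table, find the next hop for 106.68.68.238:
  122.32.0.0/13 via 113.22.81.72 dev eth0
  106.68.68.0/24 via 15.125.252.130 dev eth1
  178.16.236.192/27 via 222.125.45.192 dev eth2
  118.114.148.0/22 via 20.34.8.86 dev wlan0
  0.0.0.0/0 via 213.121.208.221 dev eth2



Longest prefix match for 106.68.68.238:
  /13 122.32.0.0: no
  /24 106.68.68.0: MATCH
  /27 178.16.236.192: no
  /22 118.114.148.0: no
  /0 0.0.0.0: MATCH
Selected: next-hop 15.125.252.130 via eth1 (matched /24)


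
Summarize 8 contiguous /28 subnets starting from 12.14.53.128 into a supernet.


Original prefix: /28
Number of subnets: 8 = 2^3
New prefix = 28 - 3 = 25
Supernet: 12.14.53.128/25


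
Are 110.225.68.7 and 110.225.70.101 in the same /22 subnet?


Mask: 255.255.252.0
110.225.68.7 AND mask = 110.225.68.0
110.225.70.101 AND mask = 110.225.68.0
Yes, same subnet (110.225.68.0)


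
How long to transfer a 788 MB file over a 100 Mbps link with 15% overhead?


Effective throughput = 100 * (1 - 15/100) = 85 Mbps
File size in Mb = 788 * 8 = 6304 Mb
Time = 6304 / 85
Time = 74.1647 seconds


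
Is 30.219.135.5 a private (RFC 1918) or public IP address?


RFC 1918 private ranges:
  10.0.0.0/8 (10.0.0.0 - 10.255.255.255)
  172.16.0.0/12 (172.16.0.0 - 172.31.255.255)
  192.168.0.0/16 (192.168.0.0 - 192.168.255.255)
Public (not in any RFC 1918 range)


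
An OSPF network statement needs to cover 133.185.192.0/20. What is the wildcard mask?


Subnet mask: 255.255.240.0
Wildcard = 255.255.255.255 - subnet mask
255 - 255 = 0
255 - 255 = 0
255 - 240 = 15
255 - 0 = 255
Wildcard: 0.0.15.255


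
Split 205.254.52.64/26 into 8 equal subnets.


New prefix = 26 + 3 = 29
Each subnet has 8 addresses
  205.254.52.64/29
  205.254.52.72/29
  205.254.52.80/29
  205.254.52.88/29
  205.254.52.96/29
  205.254.52.104/29
  205.254.52.112/29
  205.254.52.120/29
Subnets: 205.254.52.64/29, 205.254.52.72/29, 205.254.52.80/29, 205.254.52.88/29, 205.254.52.96/29, 205.254.52.104/29, 205.254.52.112/29, 205.254.52.120/29


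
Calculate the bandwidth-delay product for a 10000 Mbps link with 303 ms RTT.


BDP = bandwidth * RTT
= 10000 Mbps * 303 ms
= 10000 * 1e6 * 303 / 1000 bits
= 3030000000 bits
= 378750000 bytes
= 369873.0469 KB
BDP = 3030000000 bits (378750000 bytes)


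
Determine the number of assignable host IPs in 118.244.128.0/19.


Host bits = 32 - 19 = 13
Total addresses = 2^13 = 8192
Usable = total - 2 (network and broadcast)
Usable hosts: 8190


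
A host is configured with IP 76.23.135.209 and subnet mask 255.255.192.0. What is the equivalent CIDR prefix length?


Binary: 11111111.11111111.11000000.00000000
Count leading 1s
Prefix: /18


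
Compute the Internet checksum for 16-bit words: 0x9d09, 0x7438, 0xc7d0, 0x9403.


Sum all words (with carry folding):
+ 0x9d09 = 0x9d09
+ 0x7438 = 0x1142
+ 0xc7d0 = 0xd912
+ 0x9403 = 0x6d16
One's complement: ~0x6d16
Checksum = 0x92e9


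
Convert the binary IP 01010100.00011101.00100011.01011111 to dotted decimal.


01010100 = 84
00011101 = 29
00100011 = 35
01011111 = 95
IP: 84.29.35.95


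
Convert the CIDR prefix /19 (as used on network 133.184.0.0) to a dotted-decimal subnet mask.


/19 means 19 network bits, 13 host bits
Binary: 11111111111111111110000000000000
Mask: 255.255.224.0


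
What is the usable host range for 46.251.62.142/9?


Network: 46.128.0.0
Broadcast: 46.255.255.255
First usable = network + 1
Last usable = broadcast - 1
Range: 46.128.0.1 to 46.255.255.254


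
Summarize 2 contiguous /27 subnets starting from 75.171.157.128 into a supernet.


Original prefix: /27
Number of subnets: 2 = 2^1
New prefix = 27 - 1 = 26
Supernet: 75.171.157.128/26


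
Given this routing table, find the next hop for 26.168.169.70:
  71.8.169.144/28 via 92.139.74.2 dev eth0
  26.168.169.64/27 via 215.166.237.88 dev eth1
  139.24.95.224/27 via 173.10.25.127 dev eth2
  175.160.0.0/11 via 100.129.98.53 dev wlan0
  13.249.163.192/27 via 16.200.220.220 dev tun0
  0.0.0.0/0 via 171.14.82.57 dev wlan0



Longest prefix match for 26.168.169.70:
  /28 71.8.169.144: no
  /27 26.168.169.64: MATCH
  /27 139.24.95.224: no
  /11 175.160.0.0: no
  /27 13.249.163.192: no
  /0 0.0.0.0: MATCH
Selected: next-hop 215.166.237.88 via eth1 (matched /27)


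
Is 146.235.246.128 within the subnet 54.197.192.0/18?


Subnet network: 54.197.192.0
Test IP AND mask: 146.235.192.0
No, 146.235.246.128 is not in 54.197.192.0/18


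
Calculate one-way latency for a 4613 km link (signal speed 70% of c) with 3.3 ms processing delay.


Speed = 0.7 * 3e5 km/s = 210000 km/s
Propagation delay = 4613 / 210000 = 0.022 s = 21.9667 ms
Processing delay = 3.3 ms
Total one-way latency = 25.2667 ms


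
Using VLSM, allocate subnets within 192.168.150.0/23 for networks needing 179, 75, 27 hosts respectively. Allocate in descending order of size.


179 hosts -> /24 (254 usable): 192.168.150.0/24
75 hosts -> /25 (126 usable): 192.168.151.0/25
27 hosts -> /27 (30 usable): 192.168.151.128/27
Allocation: 192.168.150.0/24 (179 hosts, 254 usable); 192.168.151.0/25 (75 hosts, 126 usable); 192.168.151.128/27 (27 hosts, 30 usable)


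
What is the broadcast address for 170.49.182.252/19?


Network: 170.49.160.0/19
Host bits = 13
Set all host bits to 1:
Broadcast: 170.49.191.255


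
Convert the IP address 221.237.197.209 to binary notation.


221 = 11011101
237 = 11101101
197 = 11000101
209 = 11010001
Binary: 11011101.11101101.11000101.11010001


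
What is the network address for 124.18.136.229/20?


IP:   01111100.00010010.10001000.11100101
Mask: 11111111.11111111.11110000.00000000
AND operation:
Net:  01111100.00010010.10000000.00000000
Network: 124.18.128.0/20


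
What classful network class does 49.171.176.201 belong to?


First octet: 49
Binary: 00110001
0xxxxxxx -> Class A (1-126)
Class A, default mask 255.0.0.0 (/8)


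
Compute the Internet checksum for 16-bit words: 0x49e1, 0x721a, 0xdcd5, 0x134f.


Sum all words (with carry folding):
+ 0x49e1 = 0x49e1
+ 0x721a = 0xbbfb
+ 0xdcd5 = 0x98d1
+ 0x134f = 0xac20
One's complement: ~0xac20
Checksum = 0x53df


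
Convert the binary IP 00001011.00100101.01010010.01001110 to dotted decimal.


00001011 = 11
00100101 = 37
01010010 = 82
01001110 = 78
IP: 11.37.82.78


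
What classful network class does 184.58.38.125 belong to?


First octet: 184
Binary: 10111000
10xxxxxx -> Class B (128-191)
Class B, default mask 255.255.0.0 (/16)


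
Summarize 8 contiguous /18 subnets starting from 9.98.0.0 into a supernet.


Original prefix: /18
Number of subnets: 8 = 2^3
New prefix = 18 - 3 = 15
Supernet: 9.98.0.0/15


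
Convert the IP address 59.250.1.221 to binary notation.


59 = 00111011
250 = 11111010
1 = 00000001
221 = 11011101
Binary: 00111011.11111010.00000001.11011101


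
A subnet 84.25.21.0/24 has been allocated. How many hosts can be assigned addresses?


Host bits = 32 - 24 = 8
Total addresses = 2^8 = 256
Usable = total - 2 (network and broadcast)
Usable hosts: 254


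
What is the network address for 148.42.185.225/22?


IP:   10010100.00101010.10111001.11100001
Mask: 11111111.11111111.11111100.00000000
AND operation:
Net:  10010100.00101010.10111000.00000000
Network: 148.42.184.0/22


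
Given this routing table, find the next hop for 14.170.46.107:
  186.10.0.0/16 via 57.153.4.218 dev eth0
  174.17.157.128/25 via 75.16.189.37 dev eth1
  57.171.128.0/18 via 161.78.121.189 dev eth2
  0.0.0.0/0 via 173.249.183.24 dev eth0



Longest prefix match for 14.170.46.107:
  /16 186.10.0.0: no
  /25 174.17.157.128: no
  /18 57.171.128.0: no
  /0 0.0.0.0: MATCH
Selected: next-hop 173.249.183.24 via eth0 (matched /0)


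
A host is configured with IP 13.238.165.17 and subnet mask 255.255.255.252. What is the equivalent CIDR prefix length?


Binary: 11111111.11111111.11111111.11111100
Count leading 1s
Prefix: /30


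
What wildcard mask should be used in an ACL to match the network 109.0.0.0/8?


Subnet mask: 255.0.0.0
Wildcard = 255.255.255.255 - subnet mask
255 - 255 = 0
255 - 0 = 255
255 - 0 = 255
255 - 0 = 255
Wildcard: 0.255.255.255


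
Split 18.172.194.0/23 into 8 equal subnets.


New prefix = 23 + 3 = 26
Each subnet has 64 addresses
  18.172.194.0/26
  18.172.194.64/26
  18.172.194.128/26
  18.172.194.192/26
  18.172.195.0/26
  18.172.195.64/26
  18.172.195.128/26
  18.172.195.192/26
Subnets: 18.172.194.0/26, 18.172.194.64/26, 18.172.194.128/26, 18.172.194.192/26, 18.172.195.0/26, 18.172.195.64/26, 18.172.195.128/26, 18.172.195.192/26


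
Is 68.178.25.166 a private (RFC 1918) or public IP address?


RFC 1918 private ranges:
  10.0.0.0/8 (10.0.0.0 - 10.255.255.255)
  172.16.0.0/12 (172.16.0.0 - 172.31.255.255)
  192.168.0.0/16 (192.168.0.0 - 192.168.255.255)
Public (not in any RFC 1918 range)


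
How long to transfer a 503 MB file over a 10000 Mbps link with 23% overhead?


Effective throughput = 10000 * (1 - 23/100) = 7700 Mbps
File size in Mb = 503 * 8 = 4024 Mb
Time = 4024 / 7700
Time = 0.5226 seconds


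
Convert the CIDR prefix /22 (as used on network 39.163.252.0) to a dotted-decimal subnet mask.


/22 means 22 network bits, 10 host bits
Binary: 11111111111111111111110000000000
Mask: 255.255.252.0


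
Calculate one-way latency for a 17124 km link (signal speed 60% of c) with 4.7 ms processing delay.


Speed = 0.6 * 3e5 km/s = 180000 km/s
Propagation delay = 17124 / 180000 = 0.0951 s = 95.1333 ms
Processing delay = 4.7 ms
Total one-way latency = 99.8333 ms


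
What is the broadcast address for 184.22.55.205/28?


Network: 184.22.55.192/28
Host bits = 4
Set all host bits to 1:
Broadcast: 184.22.55.207


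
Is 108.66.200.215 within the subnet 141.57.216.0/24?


Subnet network: 141.57.216.0
Test IP AND mask: 108.66.200.0
No, 108.66.200.215 is not in 141.57.216.0/24


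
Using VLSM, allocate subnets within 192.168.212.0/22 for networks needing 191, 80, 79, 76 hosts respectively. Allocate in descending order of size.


191 hosts -> /24 (254 usable): 192.168.212.0/24
80 hosts -> /25 (126 usable): 192.168.213.0/25
79 hosts -> /25 (126 usable): 192.168.213.128/25
76 hosts -> /25 (126 usable): 192.168.214.0/25
Allocation: 192.168.212.0/24 (191 hosts, 254 usable); 192.168.213.0/25 (80 hosts, 126 usable); 192.168.213.128/25 (79 hosts, 126 usable); 192.168.214.0/25 (76 hosts, 126 usable)


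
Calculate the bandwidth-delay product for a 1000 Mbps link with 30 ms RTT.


BDP = bandwidth * RTT
= 1000 Mbps * 30 ms
= 1000 * 1e6 * 30 / 1000 bits
= 30000000 bits
= 3750000 bytes
= 3662.1094 KB
BDP = 30000000 bits (3750000 bytes)


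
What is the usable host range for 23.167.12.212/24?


Network: 23.167.12.0
Broadcast: 23.167.12.255
First usable = network + 1
Last usable = broadcast - 1
Range: 23.167.12.1 to 23.167.12.254


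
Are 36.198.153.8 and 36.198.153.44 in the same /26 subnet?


Mask: 255.255.255.192
36.198.153.8 AND mask = 36.198.153.0
36.198.153.44 AND mask = 36.198.153.0
Yes, same subnet (36.198.153.0)


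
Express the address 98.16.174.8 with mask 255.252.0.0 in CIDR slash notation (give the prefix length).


Binary: 11111111.11111100.00000000.00000000
Count leading 1s
Prefix: /14


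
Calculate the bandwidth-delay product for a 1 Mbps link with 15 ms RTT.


BDP = bandwidth * RTT
= 1 Mbps * 15 ms
= 1 * 1e6 * 15 / 1000 bits
= 15000 bits
= 1875 bytes
= 1.8311 KB
BDP = 15000 bits (1875 bytes)


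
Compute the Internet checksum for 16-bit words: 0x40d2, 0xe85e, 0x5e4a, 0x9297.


Sum all words (with carry folding):
+ 0x40d2 = 0x40d2
+ 0xe85e = 0x2931
+ 0x5e4a = 0x877b
+ 0x9297 = 0x1a13
One's complement: ~0x1a13
Checksum = 0xe5ec


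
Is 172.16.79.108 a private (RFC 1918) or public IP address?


RFC 1918 private ranges:
  10.0.0.0/8 (10.0.0.0 - 10.255.255.255)
  172.16.0.0/12 (172.16.0.0 - 172.31.255.255)
  192.168.0.0/16 (192.168.0.0 - 192.168.255.255)
Private (in 172.16.0.0/12)
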